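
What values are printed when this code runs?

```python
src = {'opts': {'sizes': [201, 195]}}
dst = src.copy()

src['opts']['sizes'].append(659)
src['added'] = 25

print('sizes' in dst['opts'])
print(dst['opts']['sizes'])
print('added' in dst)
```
True
[201, 195, 659]
False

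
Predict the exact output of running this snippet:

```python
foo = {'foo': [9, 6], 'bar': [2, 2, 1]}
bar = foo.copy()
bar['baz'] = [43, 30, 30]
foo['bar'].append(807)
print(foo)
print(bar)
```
{'foo': [9, 6], 'bar': [2, 2, 1, 807]}
{'foo': [9, 6], 'bar': [2, 2, 1, 807], 'baz': [43, 30, 30]}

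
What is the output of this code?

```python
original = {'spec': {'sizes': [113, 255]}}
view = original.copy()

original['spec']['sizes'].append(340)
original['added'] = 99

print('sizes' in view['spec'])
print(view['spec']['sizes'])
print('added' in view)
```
True
[113, 255, 340]
False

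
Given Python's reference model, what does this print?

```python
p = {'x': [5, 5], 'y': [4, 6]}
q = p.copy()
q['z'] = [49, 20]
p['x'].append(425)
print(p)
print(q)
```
{'x': [5, 5, 425], 'y': [4, 6]}
{'x': [5, 5, 425], 'y': [4, 6], 'z': [49, 20]}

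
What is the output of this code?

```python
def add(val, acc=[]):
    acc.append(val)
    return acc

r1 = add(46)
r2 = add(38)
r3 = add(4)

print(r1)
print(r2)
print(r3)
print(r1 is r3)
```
[46, 38, 4]
[46, 38, 4]
[46, 38, 4]
True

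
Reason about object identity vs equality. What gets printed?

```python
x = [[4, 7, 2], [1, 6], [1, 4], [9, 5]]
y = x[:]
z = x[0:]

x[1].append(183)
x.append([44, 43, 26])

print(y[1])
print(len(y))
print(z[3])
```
[1, 6, 183]
4
[9, 5]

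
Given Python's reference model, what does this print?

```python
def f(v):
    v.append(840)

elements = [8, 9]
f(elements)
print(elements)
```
[8, 9, 840]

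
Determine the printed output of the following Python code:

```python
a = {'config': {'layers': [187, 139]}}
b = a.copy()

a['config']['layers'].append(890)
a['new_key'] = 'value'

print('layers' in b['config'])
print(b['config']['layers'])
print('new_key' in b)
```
True
[187, 139, 890]
False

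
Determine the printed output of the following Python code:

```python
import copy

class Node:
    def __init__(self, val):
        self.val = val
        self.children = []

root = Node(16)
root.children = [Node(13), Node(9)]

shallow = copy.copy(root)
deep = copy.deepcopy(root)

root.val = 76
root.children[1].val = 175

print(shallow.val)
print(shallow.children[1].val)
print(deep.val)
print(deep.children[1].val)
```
16
175
16
9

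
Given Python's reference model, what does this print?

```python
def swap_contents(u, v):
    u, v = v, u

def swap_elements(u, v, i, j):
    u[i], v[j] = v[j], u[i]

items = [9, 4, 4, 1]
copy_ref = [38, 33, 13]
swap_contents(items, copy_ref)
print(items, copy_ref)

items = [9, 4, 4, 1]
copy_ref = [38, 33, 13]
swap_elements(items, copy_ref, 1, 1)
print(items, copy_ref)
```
[9, 4, 4, 1] [38, 33, 13]
[9, 33, 4, 1] [38, 4, 13]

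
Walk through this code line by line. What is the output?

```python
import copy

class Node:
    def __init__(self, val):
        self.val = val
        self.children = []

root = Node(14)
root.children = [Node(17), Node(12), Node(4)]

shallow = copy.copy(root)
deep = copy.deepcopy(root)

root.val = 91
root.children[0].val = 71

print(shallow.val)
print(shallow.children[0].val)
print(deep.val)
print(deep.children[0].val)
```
14
71
14
17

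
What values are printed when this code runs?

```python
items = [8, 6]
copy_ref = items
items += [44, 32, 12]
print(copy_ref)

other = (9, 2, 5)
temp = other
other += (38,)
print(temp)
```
[8, 6, 44, 32, 12]
(9, 2, 5)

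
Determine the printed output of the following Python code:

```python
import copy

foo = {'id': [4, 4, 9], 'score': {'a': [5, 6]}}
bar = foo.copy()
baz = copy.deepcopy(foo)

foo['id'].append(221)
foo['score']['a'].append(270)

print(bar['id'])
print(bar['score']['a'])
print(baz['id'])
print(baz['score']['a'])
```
[4, 4, 9, 221]
[5, 6, 270]
[4, 4, 9]
[5, 6]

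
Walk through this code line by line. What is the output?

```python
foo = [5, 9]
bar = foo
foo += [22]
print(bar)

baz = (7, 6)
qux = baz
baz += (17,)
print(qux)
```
[5, 9, 22]
(7, 6)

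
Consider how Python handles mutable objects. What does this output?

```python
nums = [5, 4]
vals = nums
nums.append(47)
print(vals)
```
[5, 4, 47]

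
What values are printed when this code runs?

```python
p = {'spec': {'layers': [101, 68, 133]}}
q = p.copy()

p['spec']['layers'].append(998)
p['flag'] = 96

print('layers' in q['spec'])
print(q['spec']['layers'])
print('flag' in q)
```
True
[101, 68, 133, 998]
False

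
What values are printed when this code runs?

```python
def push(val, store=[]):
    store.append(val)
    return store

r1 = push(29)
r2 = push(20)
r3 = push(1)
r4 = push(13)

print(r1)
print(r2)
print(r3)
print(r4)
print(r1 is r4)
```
[29, 20, 1, 13]
[29, 20, 1, 13]
[29, 20, 1, 13]
[29, 20, 1, 13]
True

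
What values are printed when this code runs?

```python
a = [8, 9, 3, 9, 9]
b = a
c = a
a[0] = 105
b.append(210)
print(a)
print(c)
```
[105, 9, 3, 9, 9, 210]
[105, 9, 3, 9, 9, 210]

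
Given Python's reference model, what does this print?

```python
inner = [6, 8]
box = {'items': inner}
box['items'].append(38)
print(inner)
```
[6, 8, 38]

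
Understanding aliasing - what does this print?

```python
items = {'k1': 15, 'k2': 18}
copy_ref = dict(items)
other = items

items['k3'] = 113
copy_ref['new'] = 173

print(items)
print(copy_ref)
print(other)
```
{'k1': 15, 'k2': 18, 'k3': 113}
{'k1': 15, 'k2': 18, 'new': 173}
{'k1': 15, 'k2': 18, 'k3': 113}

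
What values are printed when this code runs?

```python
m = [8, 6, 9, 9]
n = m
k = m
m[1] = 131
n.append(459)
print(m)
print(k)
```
[8, 131, 9, 9, 459]
[8, 131, 9, 9, 459]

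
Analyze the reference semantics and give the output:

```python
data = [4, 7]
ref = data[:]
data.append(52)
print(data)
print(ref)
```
[4, 7, 52]
[4, 7]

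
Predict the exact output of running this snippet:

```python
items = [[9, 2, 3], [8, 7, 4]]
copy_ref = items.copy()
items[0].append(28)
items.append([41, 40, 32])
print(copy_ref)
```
[[9, 2, 3, 28], [8, 7, 4]]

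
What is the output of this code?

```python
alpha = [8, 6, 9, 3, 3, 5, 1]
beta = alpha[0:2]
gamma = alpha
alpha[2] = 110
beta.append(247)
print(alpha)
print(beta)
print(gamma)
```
[8, 6, 110, 3, 3, 5, 1]
[8, 6, 247]
[8, 6, 110, 3, 3, 5, 1]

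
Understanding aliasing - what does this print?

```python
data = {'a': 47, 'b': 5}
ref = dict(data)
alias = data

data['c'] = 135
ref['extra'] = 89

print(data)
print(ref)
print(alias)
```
{'a': 47, 'b': 5, 'c': 135}
{'a': 47, 'b': 5, 'extra': 89}
{'a': 47, 'b': 5, 'c': 135}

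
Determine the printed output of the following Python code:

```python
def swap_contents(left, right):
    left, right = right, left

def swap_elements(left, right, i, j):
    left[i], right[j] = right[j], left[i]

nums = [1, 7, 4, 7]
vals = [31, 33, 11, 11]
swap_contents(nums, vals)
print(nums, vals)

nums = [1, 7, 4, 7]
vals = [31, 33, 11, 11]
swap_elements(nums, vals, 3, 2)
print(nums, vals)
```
[1, 7, 4, 7] [31, 33, 11, 11]
[1, 7, 4, 11] [31, 33, 7, 11]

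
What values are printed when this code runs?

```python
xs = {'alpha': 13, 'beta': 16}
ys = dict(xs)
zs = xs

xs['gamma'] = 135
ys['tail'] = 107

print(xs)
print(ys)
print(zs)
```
{'alpha': 13, 'beta': 16, 'gamma': 135}
{'alpha': 13, 'beta': 16, 'tail': 107}
{'alpha': 13, 'beta': 16, 'gamma': 135}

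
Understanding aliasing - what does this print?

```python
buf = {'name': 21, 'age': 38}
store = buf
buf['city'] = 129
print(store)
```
{'name': 21, 'age': 38, 'city': 129}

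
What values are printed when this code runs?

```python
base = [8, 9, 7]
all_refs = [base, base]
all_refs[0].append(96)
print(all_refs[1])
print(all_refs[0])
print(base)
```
[8, 9, 7, 96]
[8, 9, 7, 96]
[8, 9, 7, 96]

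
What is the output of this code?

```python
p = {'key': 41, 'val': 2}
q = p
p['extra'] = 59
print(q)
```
{'key': 41, 'val': 2, 'extra': 59}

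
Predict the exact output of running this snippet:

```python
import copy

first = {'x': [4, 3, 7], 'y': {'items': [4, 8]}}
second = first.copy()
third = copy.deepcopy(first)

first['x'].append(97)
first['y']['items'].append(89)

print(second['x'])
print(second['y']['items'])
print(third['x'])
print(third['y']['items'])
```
[4, 3, 7, 97]
[4, 8, 89]
[4, 3, 7]
[4, 8]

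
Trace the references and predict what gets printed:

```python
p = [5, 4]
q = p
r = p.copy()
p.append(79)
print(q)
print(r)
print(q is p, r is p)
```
[5, 4, 79]
[5, 4]
True False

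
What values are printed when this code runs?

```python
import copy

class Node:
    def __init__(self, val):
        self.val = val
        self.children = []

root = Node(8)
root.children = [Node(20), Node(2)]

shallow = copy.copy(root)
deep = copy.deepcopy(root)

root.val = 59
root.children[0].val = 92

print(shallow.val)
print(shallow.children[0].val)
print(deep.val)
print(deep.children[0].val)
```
8
92
8
20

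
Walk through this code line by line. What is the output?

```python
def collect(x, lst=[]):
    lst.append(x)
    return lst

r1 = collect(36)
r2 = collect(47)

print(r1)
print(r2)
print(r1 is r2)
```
[36, 47]
[36, 47]
True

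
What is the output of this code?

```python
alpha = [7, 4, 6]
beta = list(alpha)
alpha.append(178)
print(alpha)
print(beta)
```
[7, 4, 6, 178]
[7, 4, 6]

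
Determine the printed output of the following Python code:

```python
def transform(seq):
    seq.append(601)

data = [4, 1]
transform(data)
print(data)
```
[4, 1, 601]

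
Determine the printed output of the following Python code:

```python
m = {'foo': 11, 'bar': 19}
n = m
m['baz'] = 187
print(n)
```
{'foo': 11, 'bar': 19, 'baz': 187}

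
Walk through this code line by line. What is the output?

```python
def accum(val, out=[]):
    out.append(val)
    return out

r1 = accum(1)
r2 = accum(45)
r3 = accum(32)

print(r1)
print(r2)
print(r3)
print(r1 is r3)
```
[1, 45, 32]
[1, 45, 32]
[1, 45, 32]
True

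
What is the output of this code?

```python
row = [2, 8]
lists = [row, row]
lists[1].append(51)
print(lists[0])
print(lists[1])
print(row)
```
[2, 8, 51]
[2, 8, 51]
[2, 8, 51]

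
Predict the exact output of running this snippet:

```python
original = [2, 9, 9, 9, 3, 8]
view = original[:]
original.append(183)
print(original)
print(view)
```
[2, 9, 9, 9, 3, 8, 183]
[2, 9, 9, 9, 3, 8]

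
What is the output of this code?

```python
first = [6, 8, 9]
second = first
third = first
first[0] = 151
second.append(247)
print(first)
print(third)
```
[151, 8, 9, 247]
[151, 8, 9, 247]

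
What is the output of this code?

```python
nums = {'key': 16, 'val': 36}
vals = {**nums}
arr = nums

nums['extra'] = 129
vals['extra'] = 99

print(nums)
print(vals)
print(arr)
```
{'key': 16, 'val': 36, 'extra': 129}
{'key': 16, 'val': 36, 'extra': 99}
{'key': 16, 'val': 36, 'extra': 129}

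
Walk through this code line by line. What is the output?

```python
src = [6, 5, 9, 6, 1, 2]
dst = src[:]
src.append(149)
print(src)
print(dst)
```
[6, 5, 9, 6, 1, 2, 149]
[6, 5, 9, 6, 1, 2]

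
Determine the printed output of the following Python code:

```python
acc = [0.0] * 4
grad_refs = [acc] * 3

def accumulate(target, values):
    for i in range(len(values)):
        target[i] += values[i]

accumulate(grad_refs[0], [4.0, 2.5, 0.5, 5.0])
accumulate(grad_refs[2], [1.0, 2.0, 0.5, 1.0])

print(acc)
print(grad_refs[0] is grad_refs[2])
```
[5.0, 4.5, 1.0, 6.0]
True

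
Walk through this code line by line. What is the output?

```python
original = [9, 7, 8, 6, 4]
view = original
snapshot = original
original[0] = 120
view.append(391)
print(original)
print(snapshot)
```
[120, 7, 8, 6, 4, 391]
[120, 7, 8, 6, 4, 391]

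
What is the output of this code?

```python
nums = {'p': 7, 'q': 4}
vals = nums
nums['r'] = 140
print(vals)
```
{'p': 7, 'q': 4, 'r': 140}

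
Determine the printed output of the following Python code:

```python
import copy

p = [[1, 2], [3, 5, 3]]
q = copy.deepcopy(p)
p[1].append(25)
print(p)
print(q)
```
[[1, 2], [3, 5, 3, 25]]
[[1, 2], [3, 5, 3]]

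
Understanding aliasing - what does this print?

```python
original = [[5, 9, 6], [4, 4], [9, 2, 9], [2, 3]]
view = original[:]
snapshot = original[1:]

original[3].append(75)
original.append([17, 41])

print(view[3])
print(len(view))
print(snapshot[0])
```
[2, 3, 75]
4
[4, 4]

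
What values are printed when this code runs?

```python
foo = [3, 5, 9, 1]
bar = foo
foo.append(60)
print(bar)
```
[3, 5, 9, 1, 60]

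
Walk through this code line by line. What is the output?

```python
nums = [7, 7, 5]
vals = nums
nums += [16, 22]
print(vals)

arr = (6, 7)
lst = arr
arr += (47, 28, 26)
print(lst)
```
[7, 7, 5, 16, 22]
(6, 7)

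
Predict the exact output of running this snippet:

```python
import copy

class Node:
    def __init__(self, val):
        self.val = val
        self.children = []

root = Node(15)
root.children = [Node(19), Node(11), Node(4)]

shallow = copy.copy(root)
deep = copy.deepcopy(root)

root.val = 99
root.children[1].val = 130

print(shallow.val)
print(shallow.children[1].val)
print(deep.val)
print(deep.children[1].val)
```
15
130
15
11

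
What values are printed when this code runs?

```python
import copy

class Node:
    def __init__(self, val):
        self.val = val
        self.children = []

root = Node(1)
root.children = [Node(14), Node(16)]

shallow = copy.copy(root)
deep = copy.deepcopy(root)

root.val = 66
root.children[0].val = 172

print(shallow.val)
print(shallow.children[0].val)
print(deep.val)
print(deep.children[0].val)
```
1
172
1
14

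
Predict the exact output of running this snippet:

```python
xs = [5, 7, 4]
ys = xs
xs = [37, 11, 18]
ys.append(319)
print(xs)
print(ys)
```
[37, 11, 18]
[5, 7, 4, 319]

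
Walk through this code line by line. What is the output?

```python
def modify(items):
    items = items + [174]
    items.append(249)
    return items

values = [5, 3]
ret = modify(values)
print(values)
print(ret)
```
[5, 3]
[5, 3, 174, 249]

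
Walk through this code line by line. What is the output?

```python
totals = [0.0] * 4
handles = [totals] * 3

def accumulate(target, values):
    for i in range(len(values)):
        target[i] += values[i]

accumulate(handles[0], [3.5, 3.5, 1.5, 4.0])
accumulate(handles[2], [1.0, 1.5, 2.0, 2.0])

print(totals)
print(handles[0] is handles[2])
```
[4.5, 5.0, 3.5, 6.0]
True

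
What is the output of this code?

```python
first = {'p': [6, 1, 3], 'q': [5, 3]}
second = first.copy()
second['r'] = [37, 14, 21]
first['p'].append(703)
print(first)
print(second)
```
{'p': [6, 1, 3, 703], 'q': [5, 3]}
{'p': [6, 1, 3, 703], 'q': [5, 3], 'r': [37, 14, 21]}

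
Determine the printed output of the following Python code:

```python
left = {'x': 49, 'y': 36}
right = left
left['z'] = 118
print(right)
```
{'x': 49, 'y': 36, 'z': 118}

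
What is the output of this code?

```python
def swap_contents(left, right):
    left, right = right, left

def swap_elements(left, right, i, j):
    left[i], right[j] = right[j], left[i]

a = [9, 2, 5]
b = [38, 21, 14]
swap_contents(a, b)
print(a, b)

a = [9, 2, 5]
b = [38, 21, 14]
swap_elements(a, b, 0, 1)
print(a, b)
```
[9, 2, 5] [38, 21, 14]
[21, 2, 5] [38, 9, 14]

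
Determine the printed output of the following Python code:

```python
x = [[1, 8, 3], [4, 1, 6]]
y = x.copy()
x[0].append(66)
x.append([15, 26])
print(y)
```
[[1, 8, 3, 66], [4, 1, 6]]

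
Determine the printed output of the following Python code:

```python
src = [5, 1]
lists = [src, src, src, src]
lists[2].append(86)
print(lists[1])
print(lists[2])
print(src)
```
[5, 1, 86]
[5, 1, 86]
[5, 1, 86]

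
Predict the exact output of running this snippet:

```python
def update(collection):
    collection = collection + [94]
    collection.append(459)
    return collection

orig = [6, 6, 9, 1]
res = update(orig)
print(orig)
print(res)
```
[6, 6, 9, 1]
[6, 6, 9, 1, 94, 459]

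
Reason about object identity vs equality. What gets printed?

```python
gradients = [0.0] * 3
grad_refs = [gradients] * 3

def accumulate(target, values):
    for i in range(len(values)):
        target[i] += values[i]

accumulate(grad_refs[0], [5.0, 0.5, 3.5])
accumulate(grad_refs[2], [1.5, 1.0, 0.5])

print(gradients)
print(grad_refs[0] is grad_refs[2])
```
[6.5, 1.5, 4.0]
True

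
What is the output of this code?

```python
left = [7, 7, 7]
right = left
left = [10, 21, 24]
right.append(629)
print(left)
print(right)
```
[10, 21, 24]
[7, 7, 7, 629]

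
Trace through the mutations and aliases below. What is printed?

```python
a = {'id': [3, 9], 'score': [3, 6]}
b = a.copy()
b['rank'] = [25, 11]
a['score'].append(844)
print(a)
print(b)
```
{'id': [3, 9], 'score': [3, 6, 844]}
{'id': [3, 9], 'score': [3, 6, 844], 'rank': [25, 11]}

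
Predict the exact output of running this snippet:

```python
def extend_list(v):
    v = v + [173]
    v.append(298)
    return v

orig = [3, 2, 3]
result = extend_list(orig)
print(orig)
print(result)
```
[3, 2, 3]
[3, 2, 3, 173, 298]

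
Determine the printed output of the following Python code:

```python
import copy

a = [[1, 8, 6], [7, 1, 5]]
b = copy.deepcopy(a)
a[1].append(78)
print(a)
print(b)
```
[[1, 8, 6], [7, 1, 5, 78]]
[[1, 8, 6], [7, 1, 5]]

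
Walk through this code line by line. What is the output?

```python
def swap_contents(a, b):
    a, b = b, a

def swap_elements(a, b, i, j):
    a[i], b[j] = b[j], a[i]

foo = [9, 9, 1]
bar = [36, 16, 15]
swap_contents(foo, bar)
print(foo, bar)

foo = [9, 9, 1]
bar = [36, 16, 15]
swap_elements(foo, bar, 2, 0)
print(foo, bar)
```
[9, 9, 1] [36, 16, 15]
[9, 9, 36] [1, 16, 15]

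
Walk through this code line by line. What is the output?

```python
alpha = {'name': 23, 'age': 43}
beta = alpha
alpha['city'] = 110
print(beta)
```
{'name': 23, 'age': 43, 'city': 110}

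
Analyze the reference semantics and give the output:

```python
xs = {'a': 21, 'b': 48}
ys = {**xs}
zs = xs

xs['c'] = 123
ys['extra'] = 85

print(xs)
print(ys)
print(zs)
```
{'a': 21, 'b': 48, 'c': 123}
{'a': 21, 'b': 48, 'extra': 85}
{'a': 21, 'b': 48, 'c': 123}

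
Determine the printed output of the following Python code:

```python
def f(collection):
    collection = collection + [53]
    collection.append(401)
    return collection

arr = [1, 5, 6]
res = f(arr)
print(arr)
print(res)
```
[1, 5, 6]
[1, 5, 6, 53, 401]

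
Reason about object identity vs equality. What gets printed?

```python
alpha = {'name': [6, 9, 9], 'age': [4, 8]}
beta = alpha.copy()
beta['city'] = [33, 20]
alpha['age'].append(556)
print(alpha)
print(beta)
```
{'name': [6, 9, 9], 'age': [4, 8, 556]}
{'name': [6, 9, 9], 'age': [4, 8, 556], 'city': [33, 20]}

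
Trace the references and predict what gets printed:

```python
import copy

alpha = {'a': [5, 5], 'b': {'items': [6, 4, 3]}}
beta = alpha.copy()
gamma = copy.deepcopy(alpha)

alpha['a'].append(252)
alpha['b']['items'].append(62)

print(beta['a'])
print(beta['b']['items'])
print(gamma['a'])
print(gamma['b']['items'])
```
[5, 5, 252]
[6, 4, 3, 62]
[5, 5]
[6, 4, 3]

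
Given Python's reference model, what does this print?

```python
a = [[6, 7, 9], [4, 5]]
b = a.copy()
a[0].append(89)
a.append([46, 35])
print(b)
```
[[6, 7, 9, 89], [4, 5]]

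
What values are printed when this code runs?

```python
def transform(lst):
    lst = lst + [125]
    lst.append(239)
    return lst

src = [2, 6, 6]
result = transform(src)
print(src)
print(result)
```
[2, 6, 6]
[2, 6, 6, 125, 239]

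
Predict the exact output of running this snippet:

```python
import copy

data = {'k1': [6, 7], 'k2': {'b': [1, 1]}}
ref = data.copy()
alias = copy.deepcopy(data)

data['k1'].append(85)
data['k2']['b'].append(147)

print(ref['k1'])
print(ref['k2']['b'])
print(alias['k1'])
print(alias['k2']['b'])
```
[6, 7, 85]
[1, 1, 147]
[6, 7]
[1, 1]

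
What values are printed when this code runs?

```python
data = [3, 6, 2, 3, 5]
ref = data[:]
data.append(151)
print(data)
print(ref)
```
[3, 6, 2, 3, 5, 151]
[3, 6, 2, 3, 5]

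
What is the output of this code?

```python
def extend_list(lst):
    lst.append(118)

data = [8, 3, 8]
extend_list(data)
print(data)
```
[8, 3, 8, 118]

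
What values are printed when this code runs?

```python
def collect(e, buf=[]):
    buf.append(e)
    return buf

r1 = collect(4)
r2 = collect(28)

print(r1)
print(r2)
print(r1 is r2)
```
[4, 28]
[4, 28]
True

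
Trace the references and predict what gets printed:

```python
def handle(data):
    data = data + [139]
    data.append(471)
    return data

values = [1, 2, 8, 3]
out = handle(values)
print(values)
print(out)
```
[1, 2, 8, 3]
[1, 2, 8, 3, 139, 471]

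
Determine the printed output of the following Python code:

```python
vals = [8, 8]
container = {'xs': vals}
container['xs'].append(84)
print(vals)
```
[8, 8, 84]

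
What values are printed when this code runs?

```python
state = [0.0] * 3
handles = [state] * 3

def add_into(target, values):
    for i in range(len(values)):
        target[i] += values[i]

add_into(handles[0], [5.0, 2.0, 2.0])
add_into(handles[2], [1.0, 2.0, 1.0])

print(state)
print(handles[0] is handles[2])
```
[6.0, 4.0, 3.0]
True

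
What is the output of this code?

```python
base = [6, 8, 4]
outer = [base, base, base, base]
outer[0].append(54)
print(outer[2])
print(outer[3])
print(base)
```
[6, 8, 4, 54]
[6, 8, 4, 54]
[6, 8, 4, 54]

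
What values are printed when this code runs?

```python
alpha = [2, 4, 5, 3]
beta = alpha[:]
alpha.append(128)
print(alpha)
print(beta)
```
[2, 4, 5, 3, 128]
[2, 4, 5, 3]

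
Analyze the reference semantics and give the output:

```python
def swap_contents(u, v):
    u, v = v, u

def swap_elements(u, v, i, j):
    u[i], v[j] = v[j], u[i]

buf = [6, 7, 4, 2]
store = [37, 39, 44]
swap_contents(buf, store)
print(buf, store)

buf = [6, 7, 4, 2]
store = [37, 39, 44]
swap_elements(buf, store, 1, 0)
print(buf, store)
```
[6, 7, 4, 2] [37, 39, 44]
[6, 37, 4, 2] [7, 39, 44]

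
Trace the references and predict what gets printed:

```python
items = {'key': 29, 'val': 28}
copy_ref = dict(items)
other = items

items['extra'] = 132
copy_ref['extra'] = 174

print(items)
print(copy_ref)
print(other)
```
{'key': 29, 'val': 28, 'extra': 132}
{'key': 29, 'val': 28, 'extra': 174}
{'key': 29, 'val': 28, 'extra': 132}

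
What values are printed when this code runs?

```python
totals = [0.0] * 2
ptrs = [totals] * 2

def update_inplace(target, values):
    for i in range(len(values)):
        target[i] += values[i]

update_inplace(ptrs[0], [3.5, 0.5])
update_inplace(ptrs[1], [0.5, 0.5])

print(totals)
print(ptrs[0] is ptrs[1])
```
[4.0, 1.0]
True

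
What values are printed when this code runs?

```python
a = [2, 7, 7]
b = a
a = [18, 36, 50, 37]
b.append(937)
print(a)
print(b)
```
[18, 36, 50, 37]
[2, 7, 7, 937]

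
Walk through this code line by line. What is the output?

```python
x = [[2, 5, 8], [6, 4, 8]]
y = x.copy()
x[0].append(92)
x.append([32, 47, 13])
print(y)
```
[[2, 5, 8, 92], [6, 4, 8]]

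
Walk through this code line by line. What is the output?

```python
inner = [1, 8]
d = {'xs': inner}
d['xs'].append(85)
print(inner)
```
[1, 8, 85]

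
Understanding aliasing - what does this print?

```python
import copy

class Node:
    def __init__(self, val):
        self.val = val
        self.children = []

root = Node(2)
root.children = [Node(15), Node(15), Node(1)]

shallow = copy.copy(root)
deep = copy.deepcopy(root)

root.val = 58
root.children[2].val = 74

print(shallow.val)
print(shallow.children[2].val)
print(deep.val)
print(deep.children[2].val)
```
2
74
2
1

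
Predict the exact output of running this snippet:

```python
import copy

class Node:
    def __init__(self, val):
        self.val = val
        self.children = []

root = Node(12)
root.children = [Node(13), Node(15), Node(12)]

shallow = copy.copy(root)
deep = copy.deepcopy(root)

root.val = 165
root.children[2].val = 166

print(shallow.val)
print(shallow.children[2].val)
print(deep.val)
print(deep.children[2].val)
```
12
166
12
12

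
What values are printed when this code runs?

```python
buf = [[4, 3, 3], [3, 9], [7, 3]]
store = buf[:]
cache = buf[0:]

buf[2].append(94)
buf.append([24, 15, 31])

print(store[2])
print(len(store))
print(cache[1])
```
[7, 3, 94]
3
[3, 9]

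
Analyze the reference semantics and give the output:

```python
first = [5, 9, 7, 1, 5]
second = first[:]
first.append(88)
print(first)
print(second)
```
[5, 9, 7, 1, 5, 88]
[5, 9, 7, 1, 5]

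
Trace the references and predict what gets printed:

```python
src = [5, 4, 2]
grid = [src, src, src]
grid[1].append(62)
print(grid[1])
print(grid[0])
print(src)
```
[5, 4, 2, 62]
[5, 4, 2, 62]
[5, 4, 2, 62]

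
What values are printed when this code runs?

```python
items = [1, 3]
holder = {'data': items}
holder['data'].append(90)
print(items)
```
[1, 3, 90]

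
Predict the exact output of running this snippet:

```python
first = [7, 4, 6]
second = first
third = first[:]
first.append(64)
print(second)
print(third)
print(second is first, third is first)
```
[7, 4, 6, 64]
[7, 4, 6]
True False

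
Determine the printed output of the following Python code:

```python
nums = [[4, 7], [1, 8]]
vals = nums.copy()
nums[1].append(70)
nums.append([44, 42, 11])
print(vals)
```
[[4, 7], [1, 8, 70]]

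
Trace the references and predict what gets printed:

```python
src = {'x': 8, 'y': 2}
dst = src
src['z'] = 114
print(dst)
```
{'x': 8, 'y': 2, 'z': 114}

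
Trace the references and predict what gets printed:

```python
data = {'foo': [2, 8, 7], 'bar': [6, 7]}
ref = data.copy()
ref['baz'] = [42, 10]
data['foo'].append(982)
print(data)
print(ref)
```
{'foo': [2, 8, 7, 982], 'bar': [6, 7]}
{'foo': [2, 8, 7, 982], 'bar': [6, 7], 'baz': [42, 10]}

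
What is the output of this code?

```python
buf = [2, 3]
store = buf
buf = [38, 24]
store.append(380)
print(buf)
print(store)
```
[38, 24]
[2, 3, 380]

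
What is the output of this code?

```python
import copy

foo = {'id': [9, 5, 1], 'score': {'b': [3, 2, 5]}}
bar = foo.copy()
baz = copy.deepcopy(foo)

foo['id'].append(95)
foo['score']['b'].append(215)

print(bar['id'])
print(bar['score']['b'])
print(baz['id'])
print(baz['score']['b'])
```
[9, 5, 1, 95]
[3, 2, 5, 215]
[9, 5, 1]
[3, 2, 5]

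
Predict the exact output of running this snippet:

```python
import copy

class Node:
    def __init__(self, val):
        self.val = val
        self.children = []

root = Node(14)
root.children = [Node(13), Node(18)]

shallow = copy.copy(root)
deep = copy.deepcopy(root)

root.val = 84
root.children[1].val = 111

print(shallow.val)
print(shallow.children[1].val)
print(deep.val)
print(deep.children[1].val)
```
14
111
14
18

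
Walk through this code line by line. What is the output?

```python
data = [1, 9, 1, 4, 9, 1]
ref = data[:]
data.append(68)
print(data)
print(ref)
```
[1, 9, 1, 4, 9, 1, 68]
[1, 9, 1, 4, 9, 1]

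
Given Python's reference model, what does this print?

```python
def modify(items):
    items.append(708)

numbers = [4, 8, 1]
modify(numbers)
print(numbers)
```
[4, 8, 1, 708]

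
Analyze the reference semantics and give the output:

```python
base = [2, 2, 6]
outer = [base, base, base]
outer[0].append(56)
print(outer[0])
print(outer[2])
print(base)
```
[2, 2, 6, 56]
[2, 2, 6, 56]
[2, 2, 6, 56]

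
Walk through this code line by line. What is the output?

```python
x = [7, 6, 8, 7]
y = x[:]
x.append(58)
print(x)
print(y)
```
[7, 6, 8, 7, 58]
[7, 6, 8, 7]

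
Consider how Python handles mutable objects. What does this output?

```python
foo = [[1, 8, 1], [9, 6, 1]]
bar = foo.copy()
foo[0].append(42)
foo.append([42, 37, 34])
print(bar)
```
[[1, 8, 1, 42], [9, 6, 1]]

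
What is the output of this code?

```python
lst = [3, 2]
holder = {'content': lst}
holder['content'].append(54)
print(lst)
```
[3, 2, 54]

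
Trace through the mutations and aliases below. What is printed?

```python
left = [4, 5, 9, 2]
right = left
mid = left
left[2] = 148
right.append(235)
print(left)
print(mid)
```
[4, 5, 148, 2, 235]
[4, 5, 148, 2, 235]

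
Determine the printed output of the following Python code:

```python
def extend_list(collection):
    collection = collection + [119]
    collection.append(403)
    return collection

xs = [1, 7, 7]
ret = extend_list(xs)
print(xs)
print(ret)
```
[1, 7, 7]
[1, 7, 7, 119, 403]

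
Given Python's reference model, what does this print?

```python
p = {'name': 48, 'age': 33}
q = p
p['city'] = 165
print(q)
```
{'name': 48, 'age': 33, 'city': 165}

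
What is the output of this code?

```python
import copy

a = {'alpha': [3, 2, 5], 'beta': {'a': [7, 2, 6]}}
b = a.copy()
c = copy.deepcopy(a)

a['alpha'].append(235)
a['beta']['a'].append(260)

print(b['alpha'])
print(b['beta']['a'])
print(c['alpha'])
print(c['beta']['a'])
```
[3, 2, 5, 235]
[7, 2, 6, 260]
[3, 2, 5]
[7, 2, 6]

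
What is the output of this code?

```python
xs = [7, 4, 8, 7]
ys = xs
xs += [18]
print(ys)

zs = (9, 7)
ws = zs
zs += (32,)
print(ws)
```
[7, 4, 8, 7, 18]
(9, 7)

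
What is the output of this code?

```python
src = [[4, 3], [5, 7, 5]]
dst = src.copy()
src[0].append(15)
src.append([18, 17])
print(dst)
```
[[4, 3, 15], [5, 7, 5]]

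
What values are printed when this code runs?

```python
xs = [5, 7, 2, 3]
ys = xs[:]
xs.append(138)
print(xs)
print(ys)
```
[5, 7, 2, 3, 138]
[5, 7, 2, 3]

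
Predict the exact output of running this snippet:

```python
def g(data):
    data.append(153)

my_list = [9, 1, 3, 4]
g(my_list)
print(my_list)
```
[9, 1, 3, 4, 153]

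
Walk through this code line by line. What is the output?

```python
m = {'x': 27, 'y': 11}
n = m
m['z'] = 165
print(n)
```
{'x': 27, 'y': 11, 'z': 165}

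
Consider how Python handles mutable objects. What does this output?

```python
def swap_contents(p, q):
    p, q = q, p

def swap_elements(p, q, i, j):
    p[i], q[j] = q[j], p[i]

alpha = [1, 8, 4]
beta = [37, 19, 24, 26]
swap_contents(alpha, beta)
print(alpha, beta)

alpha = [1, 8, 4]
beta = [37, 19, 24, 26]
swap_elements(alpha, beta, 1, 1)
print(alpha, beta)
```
[1, 8, 4] [37, 19, 24, 26]
[1, 19, 4] [37, 8, 24, 26]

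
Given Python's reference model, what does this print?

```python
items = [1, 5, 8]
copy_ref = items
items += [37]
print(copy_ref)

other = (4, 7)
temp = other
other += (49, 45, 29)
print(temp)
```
[1, 5, 8, 37]
(4, 7)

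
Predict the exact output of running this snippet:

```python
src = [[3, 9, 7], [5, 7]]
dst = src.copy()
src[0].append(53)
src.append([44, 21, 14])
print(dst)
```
[[3, 9, 7, 53], [5, 7]]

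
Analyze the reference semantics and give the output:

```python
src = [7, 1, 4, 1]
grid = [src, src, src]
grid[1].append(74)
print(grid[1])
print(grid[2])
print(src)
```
[7, 1, 4, 1, 74]
[7, 1, 4, 1, 74]
[7, 1, 4, 1, 74]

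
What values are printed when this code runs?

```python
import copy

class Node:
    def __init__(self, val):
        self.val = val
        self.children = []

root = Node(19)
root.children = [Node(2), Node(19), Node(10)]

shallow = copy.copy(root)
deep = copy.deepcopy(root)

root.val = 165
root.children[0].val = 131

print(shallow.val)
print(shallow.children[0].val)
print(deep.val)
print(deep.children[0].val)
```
19
131
19
2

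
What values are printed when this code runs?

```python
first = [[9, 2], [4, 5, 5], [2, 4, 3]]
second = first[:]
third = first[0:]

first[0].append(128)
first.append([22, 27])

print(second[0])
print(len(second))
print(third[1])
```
[9, 2, 128]
3
[4, 5, 5]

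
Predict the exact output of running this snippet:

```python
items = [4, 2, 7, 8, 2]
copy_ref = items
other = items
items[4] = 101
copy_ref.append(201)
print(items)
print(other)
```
[4, 2, 7, 8, 101, 201]
[4, 2, 7, 8, 101, 201]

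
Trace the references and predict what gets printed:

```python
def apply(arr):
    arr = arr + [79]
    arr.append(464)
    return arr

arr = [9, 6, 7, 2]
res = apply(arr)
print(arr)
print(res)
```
[9, 6, 7, 2]
[9, 6, 7, 2, 79, 464]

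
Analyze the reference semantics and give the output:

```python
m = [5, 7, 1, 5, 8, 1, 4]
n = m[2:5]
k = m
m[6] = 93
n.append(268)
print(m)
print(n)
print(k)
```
[5, 7, 1, 5, 8, 1, 93]
[1, 5, 8, 268]
[5, 7, 1, 5, 8, 1, 93]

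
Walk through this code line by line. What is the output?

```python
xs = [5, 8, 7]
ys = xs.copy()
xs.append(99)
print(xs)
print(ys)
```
[5, 8, 7, 99]
[5, 8, 7]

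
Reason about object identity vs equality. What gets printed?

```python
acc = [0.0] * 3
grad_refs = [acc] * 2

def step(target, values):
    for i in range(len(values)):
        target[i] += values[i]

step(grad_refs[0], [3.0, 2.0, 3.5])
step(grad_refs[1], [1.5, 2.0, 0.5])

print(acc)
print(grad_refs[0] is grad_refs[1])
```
[4.5, 4.0, 4.0]
True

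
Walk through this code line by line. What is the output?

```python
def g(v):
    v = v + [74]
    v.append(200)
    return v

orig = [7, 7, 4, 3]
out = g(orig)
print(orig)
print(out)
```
[7, 7, 4, 3]
[7, 7, 4, 3, 74, 200]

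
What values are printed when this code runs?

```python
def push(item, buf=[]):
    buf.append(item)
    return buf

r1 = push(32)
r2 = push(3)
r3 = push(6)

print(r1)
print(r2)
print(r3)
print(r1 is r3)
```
[32, 3, 6]
[32, 3, 6]
[32, 3, 6]
True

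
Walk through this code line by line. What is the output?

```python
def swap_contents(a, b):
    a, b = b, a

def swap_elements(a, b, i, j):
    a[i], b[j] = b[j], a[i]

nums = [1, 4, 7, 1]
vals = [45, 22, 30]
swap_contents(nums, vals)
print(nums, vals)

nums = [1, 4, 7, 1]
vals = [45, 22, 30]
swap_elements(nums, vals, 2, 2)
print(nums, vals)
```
[1, 4, 7, 1] [45, 22, 30]
[1, 4, 30, 1] [45, 22, 7]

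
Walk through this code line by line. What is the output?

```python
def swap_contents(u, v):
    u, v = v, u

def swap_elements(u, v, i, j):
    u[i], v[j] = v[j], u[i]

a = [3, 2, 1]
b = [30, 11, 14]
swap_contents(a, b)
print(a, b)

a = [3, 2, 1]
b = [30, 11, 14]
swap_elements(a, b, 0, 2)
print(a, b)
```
[3, 2, 1] [30, 11, 14]
[14, 2, 1] [30, 11, 3]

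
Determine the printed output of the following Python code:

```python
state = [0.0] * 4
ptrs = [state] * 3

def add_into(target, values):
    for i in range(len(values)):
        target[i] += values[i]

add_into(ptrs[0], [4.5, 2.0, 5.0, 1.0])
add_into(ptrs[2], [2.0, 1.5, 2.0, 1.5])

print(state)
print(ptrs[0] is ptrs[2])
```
[6.5, 3.5, 7.0, 2.5]
True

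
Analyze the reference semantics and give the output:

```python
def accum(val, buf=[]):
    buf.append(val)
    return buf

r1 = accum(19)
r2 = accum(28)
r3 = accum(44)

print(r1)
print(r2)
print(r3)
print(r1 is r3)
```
[19, 28, 44]
[19, 28, 44]
[19, 28, 44]
True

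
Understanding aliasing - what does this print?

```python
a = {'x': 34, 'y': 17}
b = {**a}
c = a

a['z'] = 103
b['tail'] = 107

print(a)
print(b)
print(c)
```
{'x': 34, 'y': 17, 'z': 103}
{'x': 34, 'y': 17, 'tail': 107}
{'x': 34, 'y': 17, 'z': 103}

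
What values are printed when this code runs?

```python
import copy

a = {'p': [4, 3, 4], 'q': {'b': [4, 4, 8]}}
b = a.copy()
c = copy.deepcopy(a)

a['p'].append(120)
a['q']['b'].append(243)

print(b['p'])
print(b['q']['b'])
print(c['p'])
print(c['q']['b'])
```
[4, 3, 4, 120]
[4, 4, 8, 243]
[4, 3, 4]
[4, 4, 8]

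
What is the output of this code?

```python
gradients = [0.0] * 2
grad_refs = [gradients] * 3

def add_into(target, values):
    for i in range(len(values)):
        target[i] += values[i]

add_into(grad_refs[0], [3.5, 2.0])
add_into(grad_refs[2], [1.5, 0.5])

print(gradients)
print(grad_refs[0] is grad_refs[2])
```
[5.0, 2.5]
True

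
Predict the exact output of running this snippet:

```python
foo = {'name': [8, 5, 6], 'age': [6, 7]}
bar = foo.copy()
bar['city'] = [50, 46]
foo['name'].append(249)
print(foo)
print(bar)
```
{'name': [8, 5, 6, 249], 'age': [6, 7]}
{'name': [8, 5, 6, 249], 'age': [6, 7], 'city': [50, 46]}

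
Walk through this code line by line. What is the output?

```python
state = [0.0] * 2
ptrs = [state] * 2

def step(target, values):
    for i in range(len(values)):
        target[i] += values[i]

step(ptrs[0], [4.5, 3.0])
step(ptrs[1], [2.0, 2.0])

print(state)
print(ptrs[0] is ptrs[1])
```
[6.5, 5.0]
True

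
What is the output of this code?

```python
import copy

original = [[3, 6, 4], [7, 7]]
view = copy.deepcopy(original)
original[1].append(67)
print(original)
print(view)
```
[[3, 6, 4], [7, 7, 67]]
[[3, 6, 4], [7, 7]]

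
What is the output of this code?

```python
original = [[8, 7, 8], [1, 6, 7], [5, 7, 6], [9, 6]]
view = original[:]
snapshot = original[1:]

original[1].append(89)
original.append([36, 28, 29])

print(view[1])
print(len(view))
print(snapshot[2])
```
[1, 6, 7, 89]
4
[9, 6]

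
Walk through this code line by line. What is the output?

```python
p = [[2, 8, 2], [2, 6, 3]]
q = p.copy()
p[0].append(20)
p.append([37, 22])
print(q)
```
[[2, 8, 2, 20], [2, 6, 3]]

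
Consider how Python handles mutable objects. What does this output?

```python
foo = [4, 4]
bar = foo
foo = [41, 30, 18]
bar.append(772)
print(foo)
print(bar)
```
[41, 30, 18]
[4, 4, 772]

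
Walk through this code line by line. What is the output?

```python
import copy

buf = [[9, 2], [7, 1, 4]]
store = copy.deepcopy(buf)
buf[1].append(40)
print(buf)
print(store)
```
[[9, 2], [7, 1, 4, 40]]
[[9, 2], [7, 1, 4]]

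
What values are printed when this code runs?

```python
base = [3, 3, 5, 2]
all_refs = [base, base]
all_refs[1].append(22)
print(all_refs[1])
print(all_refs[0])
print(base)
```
[3, 3, 5, 2, 22]
[3, 3, 5, 2, 22]
[3, 3, 5, 2, 22]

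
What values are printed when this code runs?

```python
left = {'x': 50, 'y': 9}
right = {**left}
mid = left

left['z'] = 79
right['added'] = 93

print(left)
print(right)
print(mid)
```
{'x': 50, 'y': 9, 'z': 79}
{'x': 50, 'y': 9, 'added': 93}
{'x': 50, 'y': 9, 'z': 79}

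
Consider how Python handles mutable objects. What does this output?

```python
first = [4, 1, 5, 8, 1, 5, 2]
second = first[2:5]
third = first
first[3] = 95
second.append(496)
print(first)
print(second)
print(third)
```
[4, 1, 5, 95, 1, 5, 2]
[5, 8, 1, 496]
[4, 1, 5, 95, 1, 5, 2]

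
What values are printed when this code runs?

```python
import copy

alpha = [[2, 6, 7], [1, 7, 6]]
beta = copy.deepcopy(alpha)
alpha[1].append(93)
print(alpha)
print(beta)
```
[[2, 6, 7], [1, 7, 6, 93]]
[[2, 6, 7], [1, 7, 6]]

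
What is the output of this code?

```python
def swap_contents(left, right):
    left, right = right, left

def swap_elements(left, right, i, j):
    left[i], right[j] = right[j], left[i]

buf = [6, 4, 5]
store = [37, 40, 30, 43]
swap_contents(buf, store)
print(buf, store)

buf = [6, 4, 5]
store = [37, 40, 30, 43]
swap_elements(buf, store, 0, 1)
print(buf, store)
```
[6, 4, 5] [37, 40, 30, 43]
[40, 4, 5] [37, 6, 30, 43]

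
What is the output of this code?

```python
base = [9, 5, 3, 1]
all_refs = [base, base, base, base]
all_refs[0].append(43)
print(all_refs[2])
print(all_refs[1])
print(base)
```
[9, 5, 3, 1, 43]
[9, 5, 3, 1, 43]
[9, 5, 3, 1, 43]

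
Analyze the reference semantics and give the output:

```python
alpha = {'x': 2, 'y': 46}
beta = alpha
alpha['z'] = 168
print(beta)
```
{'x': 2, 'y': 46, 'z': 168}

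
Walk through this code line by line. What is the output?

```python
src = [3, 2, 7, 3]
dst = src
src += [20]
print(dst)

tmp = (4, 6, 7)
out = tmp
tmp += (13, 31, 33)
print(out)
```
[3, 2, 7, 3, 20]
(4, 6, 7)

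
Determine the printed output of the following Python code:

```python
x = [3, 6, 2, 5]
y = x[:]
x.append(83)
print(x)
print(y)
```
[3, 6, 2, 5, 83]
[3, 6, 2, 5]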